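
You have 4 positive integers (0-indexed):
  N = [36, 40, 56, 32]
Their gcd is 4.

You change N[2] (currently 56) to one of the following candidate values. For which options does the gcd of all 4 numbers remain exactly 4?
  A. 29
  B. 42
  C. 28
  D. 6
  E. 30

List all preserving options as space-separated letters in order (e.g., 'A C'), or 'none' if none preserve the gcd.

Answer: C

Derivation:
Old gcd = 4; gcd of others (without N[2]) = 4
New gcd for candidate v: gcd(4, v). Preserves old gcd iff gcd(4, v) = 4.
  Option A: v=29, gcd(4,29)=1 -> changes
  Option B: v=42, gcd(4,42)=2 -> changes
  Option C: v=28, gcd(4,28)=4 -> preserves
  Option D: v=6, gcd(4,6)=2 -> changes
  Option E: v=30, gcd(4,30)=2 -> changes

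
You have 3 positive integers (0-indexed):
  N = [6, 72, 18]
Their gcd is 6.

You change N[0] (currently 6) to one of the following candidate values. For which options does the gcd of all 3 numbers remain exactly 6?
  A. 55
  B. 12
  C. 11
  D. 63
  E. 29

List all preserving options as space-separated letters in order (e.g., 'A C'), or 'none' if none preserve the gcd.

Answer: B

Derivation:
Old gcd = 6; gcd of others (without N[0]) = 18
New gcd for candidate v: gcd(18, v). Preserves old gcd iff gcd(18, v) = 6.
  Option A: v=55, gcd(18,55)=1 -> changes
  Option B: v=12, gcd(18,12)=6 -> preserves
  Option C: v=11, gcd(18,11)=1 -> changes
  Option D: v=63, gcd(18,63)=9 -> changes
  Option E: v=29, gcd(18,29)=1 -> changes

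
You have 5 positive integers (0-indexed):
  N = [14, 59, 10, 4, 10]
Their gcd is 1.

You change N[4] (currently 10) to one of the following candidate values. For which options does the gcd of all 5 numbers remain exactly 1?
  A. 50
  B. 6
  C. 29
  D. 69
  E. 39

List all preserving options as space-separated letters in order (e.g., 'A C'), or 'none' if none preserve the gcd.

Answer: A B C D E

Derivation:
Old gcd = 1; gcd of others (without N[4]) = 1
New gcd for candidate v: gcd(1, v). Preserves old gcd iff gcd(1, v) = 1.
  Option A: v=50, gcd(1,50)=1 -> preserves
  Option B: v=6, gcd(1,6)=1 -> preserves
  Option C: v=29, gcd(1,29)=1 -> preserves
  Option D: v=69, gcd(1,69)=1 -> preserves
  Option E: v=39, gcd(1,39)=1 -> preserves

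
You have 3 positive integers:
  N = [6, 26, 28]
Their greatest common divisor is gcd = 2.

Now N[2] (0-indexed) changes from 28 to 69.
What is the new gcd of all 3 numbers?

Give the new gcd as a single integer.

Numbers: [6, 26, 28], gcd = 2
Change: index 2, 28 -> 69
gcd of the OTHER numbers (without index 2): gcd([6, 26]) = 2
New gcd = gcd(g_others, new_val) = gcd(2, 69) = 1

Answer: 1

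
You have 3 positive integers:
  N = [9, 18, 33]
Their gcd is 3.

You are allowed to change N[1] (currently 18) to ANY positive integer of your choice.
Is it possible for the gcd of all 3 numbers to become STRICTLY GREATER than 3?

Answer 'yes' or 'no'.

Answer: no

Derivation:
Current gcd = 3
gcd of all OTHER numbers (without N[1]=18): gcd([9, 33]) = 3
The new gcd after any change is gcd(3, new_value).
This can be at most 3.
Since 3 = old gcd 3, the gcd can only stay the same or decrease.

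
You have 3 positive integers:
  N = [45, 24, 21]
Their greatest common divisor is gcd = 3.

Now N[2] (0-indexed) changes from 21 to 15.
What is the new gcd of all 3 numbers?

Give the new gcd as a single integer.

Answer: 3

Derivation:
Numbers: [45, 24, 21], gcd = 3
Change: index 2, 21 -> 15
gcd of the OTHER numbers (without index 2): gcd([45, 24]) = 3
New gcd = gcd(g_others, new_val) = gcd(3, 15) = 3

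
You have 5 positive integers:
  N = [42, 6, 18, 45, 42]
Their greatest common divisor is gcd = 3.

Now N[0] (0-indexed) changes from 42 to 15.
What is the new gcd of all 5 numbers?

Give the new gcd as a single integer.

Numbers: [42, 6, 18, 45, 42], gcd = 3
Change: index 0, 42 -> 15
gcd of the OTHER numbers (without index 0): gcd([6, 18, 45, 42]) = 3
New gcd = gcd(g_others, new_val) = gcd(3, 15) = 3

Answer: 3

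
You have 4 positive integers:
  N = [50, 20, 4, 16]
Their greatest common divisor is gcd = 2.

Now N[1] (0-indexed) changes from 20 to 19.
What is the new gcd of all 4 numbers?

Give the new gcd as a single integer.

Answer: 1

Derivation:
Numbers: [50, 20, 4, 16], gcd = 2
Change: index 1, 20 -> 19
gcd of the OTHER numbers (without index 1): gcd([50, 4, 16]) = 2
New gcd = gcd(g_others, new_val) = gcd(2, 19) = 1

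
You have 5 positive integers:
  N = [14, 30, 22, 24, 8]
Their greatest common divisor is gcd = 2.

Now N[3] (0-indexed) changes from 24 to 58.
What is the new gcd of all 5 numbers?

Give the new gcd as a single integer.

Numbers: [14, 30, 22, 24, 8], gcd = 2
Change: index 3, 24 -> 58
gcd of the OTHER numbers (without index 3): gcd([14, 30, 22, 8]) = 2
New gcd = gcd(g_others, new_val) = gcd(2, 58) = 2

Answer: 2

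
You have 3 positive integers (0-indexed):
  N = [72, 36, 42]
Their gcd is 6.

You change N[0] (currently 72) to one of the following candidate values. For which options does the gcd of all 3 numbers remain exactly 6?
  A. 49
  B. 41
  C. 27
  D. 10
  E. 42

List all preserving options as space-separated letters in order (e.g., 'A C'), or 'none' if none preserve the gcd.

Answer: E

Derivation:
Old gcd = 6; gcd of others (without N[0]) = 6
New gcd for candidate v: gcd(6, v). Preserves old gcd iff gcd(6, v) = 6.
  Option A: v=49, gcd(6,49)=1 -> changes
  Option B: v=41, gcd(6,41)=1 -> changes
  Option C: v=27, gcd(6,27)=3 -> changes
  Option D: v=10, gcd(6,10)=2 -> changes
  Option E: v=42, gcd(6,42)=6 -> preserves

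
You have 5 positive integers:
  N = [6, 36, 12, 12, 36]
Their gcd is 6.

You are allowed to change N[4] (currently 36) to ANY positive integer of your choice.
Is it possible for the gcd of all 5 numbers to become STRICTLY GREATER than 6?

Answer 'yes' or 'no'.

Current gcd = 6
gcd of all OTHER numbers (without N[4]=36): gcd([6, 36, 12, 12]) = 6
The new gcd after any change is gcd(6, new_value).
This can be at most 6.
Since 6 = old gcd 6, the gcd can only stay the same or decrease.

Answer: no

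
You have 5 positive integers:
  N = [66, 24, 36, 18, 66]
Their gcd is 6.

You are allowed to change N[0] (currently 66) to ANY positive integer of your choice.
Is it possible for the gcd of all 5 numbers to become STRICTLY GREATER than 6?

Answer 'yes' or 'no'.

Answer: no

Derivation:
Current gcd = 6
gcd of all OTHER numbers (without N[0]=66): gcd([24, 36, 18, 66]) = 6
The new gcd after any change is gcd(6, new_value).
This can be at most 6.
Since 6 = old gcd 6, the gcd can only stay the same or decrease.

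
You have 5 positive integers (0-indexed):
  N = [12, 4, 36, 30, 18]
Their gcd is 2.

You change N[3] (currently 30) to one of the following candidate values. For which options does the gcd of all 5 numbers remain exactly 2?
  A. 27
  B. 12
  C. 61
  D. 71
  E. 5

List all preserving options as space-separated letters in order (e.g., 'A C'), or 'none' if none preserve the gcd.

Old gcd = 2; gcd of others (without N[3]) = 2
New gcd for candidate v: gcd(2, v). Preserves old gcd iff gcd(2, v) = 2.
  Option A: v=27, gcd(2,27)=1 -> changes
  Option B: v=12, gcd(2,12)=2 -> preserves
  Option C: v=61, gcd(2,61)=1 -> changes
  Option D: v=71, gcd(2,71)=1 -> changes
  Option E: v=5, gcd(2,5)=1 -> changes

Answer: B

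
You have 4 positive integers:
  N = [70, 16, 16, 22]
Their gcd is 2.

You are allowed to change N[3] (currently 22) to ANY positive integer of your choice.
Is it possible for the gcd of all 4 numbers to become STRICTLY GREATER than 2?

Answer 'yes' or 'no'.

Current gcd = 2
gcd of all OTHER numbers (without N[3]=22): gcd([70, 16, 16]) = 2
The new gcd after any change is gcd(2, new_value).
This can be at most 2.
Since 2 = old gcd 2, the gcd can only stay the same or decrease.

Answer: no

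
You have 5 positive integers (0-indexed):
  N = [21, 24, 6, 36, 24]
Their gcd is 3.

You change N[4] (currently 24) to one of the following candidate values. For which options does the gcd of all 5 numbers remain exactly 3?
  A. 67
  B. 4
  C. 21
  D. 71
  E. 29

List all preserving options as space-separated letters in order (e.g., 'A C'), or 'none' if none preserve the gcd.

Answer: C

Derivation:
Old gcd = 3; gcd of others (without N[4]) = 3
New gcd for candidate v: gcd(3, v). Preserves old gcd iff gcd(3, v) = 3.
  Option A: v=67, gcd(3,67)=1 -> changes
  Option B: v=4, gcd(3,4)=1 -> changes
  Option C: v=21, gcd(3,21)=3 -> preserves
  Option D: v=71, gcd(3,71)=1 -> changes
  Option E: v=29, gcd(3,29)=1 -> changes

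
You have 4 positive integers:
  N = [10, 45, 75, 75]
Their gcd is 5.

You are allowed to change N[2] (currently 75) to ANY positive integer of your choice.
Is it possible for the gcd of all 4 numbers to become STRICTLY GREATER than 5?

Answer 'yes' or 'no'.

Answer: no

Derivation:
Current gcd = 5
gcd of all OTHER numbers (without N[2]=75): gcd([10, 45, 75]) = 5
The new gcd after any change is gcd(5, new_value).
This can be at most 5.
Since 5 = old gcd 5, the gcd can only stay the same or decrease.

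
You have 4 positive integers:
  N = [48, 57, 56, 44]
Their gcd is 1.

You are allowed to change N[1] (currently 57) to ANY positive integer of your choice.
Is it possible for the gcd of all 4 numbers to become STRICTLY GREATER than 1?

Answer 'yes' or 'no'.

Current gcd = 1
gcd of all OTHER numbers (without N[1]=57): gcd([48, 56, 44]) = 4
The new gcd after any change is gcd(4, new_value).
This can be at most 4.
Since 4 > old gcd 1, the gcd CAN increase (e.g., set N[1] = 4).

Answer: yes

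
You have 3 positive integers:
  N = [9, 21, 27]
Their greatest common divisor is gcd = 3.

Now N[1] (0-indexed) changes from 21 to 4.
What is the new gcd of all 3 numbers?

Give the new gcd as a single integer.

Numbers: [9, 21, 27], gcd = 3
Change: index 1, 21 -> 4
gcd of the OTHER numbers (without index 1): gcd([9, 27]) = 9
New gcd = gcd(g_others, new_val) = gcd(9, 4) = 1

Answer: 1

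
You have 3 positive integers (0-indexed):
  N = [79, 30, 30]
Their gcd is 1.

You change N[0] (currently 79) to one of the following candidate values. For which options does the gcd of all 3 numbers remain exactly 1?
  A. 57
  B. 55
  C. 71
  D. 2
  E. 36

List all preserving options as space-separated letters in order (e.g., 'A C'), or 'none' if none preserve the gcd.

Answer: C

Derivation:
Old gcd = 1; gcd of others (without N[0]) = 30
New gcd for candidate v: gcd(30, v). Preserves old gcd iff gcd(30, v) = 1.
  Option A: v=57, gcd(30,57)=3 -> changes
  Option B: v=55, gcd(30,55)=5 -> changes
  Option C: v=71, gcd(30,71)=1 -> preserves
  Option D: v=2, gcd(30,2)=2 -> changes
  Option E: v=36, gcd(30,36)=6 -> changes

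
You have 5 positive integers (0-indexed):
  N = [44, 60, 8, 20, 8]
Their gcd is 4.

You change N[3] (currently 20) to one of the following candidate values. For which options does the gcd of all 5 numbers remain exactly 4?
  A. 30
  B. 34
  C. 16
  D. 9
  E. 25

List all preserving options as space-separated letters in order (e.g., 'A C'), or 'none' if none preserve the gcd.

Old gcd = 4; gcd of others (without N[3]) = 4
New gcd for candidate v: gcd(4, v). Preserves old gcd iff gcd(4, v) = 4.
  Option A: v=30, gcd(4,30)=2 -> changes
  Option B: v=34, gcd(4,34)=2 -> changes
  Option C: v=16, gcd(4,16)=4 -> preserves
  Option D: v=9, gcd(4,9)=1 -> changes
  Option E: v=25, gcd(4,25)=1 -> changes

Answer: C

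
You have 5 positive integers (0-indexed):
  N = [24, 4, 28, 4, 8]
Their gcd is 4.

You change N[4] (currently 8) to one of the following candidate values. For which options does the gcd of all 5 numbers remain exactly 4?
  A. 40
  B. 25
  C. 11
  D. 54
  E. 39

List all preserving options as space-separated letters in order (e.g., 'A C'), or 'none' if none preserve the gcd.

Answer: A

Derivation:
Old gcd = 4; gcd of others (without N[4]) = 4
New gcd for candidate v: gcd(4, v). Preserves old gcd iff gcd(4, v) = 4.
  Option A: v=40, gcd(4,40)=4 -> preserves
  Option B: v=25, gcd(4,25)=1 -> changes
  Option C: v=11, gcd(4,11)=1 -> changes
  Option D: v=54, gcd(4,54)=2 -> changes
  Option E: v=39, gcd(4,39)=1 -> changes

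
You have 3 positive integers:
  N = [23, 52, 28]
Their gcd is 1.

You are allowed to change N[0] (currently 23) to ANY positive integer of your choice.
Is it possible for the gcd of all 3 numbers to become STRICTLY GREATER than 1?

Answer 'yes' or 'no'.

Answer: yes

Derivation:
Current gcd = 1
gcd of all OTHER numbers (without N[0]=23): gcd([52, 28]) = 4
The new gcd after any change is gcd(4, new_value).
This can be at most 4.
Since 4 > old gcd 1, the gcd CAN increase (e.g., set N[0] = 4).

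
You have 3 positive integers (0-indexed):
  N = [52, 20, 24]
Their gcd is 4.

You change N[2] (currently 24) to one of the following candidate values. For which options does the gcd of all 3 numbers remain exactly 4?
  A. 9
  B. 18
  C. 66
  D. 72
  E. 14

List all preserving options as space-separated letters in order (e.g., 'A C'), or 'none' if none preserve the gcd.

Answer: D

Derivation:
Old gcd = 4; gcd of others (without N[2]) = 4
New gcd for candidate v: gcd(4, v). Preserves old gcd iff gcd(4, v) = 4.
  Option A: v=9, gcd(4,9)=1 -> changes
  Option B: v=18, gcd(4,18)=2 -> changes
  Option C: v=66, gcd(4,66)=2 -> changes
  Option D: v=72, gcd(4,72)=4 -> preserves
  Option E: v=14, gcd(4,14)=2 -> changes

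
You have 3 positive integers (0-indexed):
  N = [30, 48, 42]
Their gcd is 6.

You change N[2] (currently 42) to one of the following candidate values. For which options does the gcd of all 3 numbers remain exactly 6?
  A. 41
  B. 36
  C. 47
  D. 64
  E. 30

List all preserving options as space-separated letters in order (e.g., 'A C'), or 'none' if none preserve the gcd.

Old gcd = 6; gcd of others (without N[2]) = 6
New gcd for candidate v: gcd(6, v). Preserves old gcd iff gcd(6, v) = 6.
  Option A: v=41, gcd(6,41)=1 -> changes
  Option B: v=36, gcd(6,36)=6 -> preserves
  Option C: v=47, gcd(6,47)=1 -> changes
  Option D: v=64, gcd(6,64)=2 -> changes
  Option E: v=30, gcd(6,30)=6 -> preserves

Answer: B E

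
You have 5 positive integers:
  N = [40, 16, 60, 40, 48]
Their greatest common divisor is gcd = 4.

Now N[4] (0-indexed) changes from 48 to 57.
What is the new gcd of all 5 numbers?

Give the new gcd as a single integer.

Answer: 1

Derivation:
Numbers: [40, 16, 60, 40, 48], gcd = 4
Change: index 4, 48 -> 57
gcd of the OTHER numbers (without index 4): gcd([40, 16, 60, 40]) = 4
New gcd = gcd(g_others, new_val) = gcd(4, 57) = 1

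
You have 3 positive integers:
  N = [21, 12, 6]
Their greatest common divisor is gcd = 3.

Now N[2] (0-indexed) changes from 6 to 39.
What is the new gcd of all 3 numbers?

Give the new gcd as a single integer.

Numbers: [21, 12, 6], gcd = 3
Change: index 2, 6 -> 39
gcd of the OTHER numbers (without index 2): gcd([21, 12]) = 3
New gcd = gcd(g_others, new_val) = gcd(3, 39) = 3

Answer: 3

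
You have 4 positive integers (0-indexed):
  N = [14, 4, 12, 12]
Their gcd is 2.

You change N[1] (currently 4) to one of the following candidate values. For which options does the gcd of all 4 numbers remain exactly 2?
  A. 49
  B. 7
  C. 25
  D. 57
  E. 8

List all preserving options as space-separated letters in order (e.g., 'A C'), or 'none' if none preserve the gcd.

Answer: E

Derivation:
Old gcd = 2; gcd of others (without N[1]) = 2
New gcd for candidate v: gcd(2, v). Preserves old gcd iff gcd(2, v) = 2.
  Option A: v=49, gcd(2,49)=1 -> changes
  Option B: v=7, gcd(2,7)=1 -> changes
  Option C: v=25, gcd(2,25)=1 -> changes
  Option D: v=57, gcd(2,57)=1 -> changes
  Option E: v=8, gcd(2,8)=2 -> preserves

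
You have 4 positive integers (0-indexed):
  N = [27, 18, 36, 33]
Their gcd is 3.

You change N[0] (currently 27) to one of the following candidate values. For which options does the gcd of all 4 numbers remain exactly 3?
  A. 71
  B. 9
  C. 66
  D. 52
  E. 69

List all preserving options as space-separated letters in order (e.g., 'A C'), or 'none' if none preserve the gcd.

Answer: B C E

Derivation:
Old gcd = 3; gcd of others (without N[0]) = 3
New gcd for candidate v: gcd(3, v). Preserves old gcd iff gcd(3, v) = 3.
  Option A: v=71, gcd(3,71)=1 -> changes
  Option B: v=9, gcd(3,9)=3 -> preserves
  Option C: v=66, gcd(3,66)=3 -> preserves
  Option D: v=52, gcd(3,52)=1 -> changes
  Option E: v=69, gcd(3,69)=3 -> preserves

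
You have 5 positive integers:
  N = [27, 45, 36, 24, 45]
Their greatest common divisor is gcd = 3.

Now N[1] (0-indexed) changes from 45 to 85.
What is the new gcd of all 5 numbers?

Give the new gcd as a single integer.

Numbers: [27, 45, 36, 24, 45], gcd = 3
Change: index 1, 45 -> 85
gcd of the OTHER numbers (without index 1): gcd([27, 36, 24, 45]) = 3
New gcd = gcd(g_others, new_val) = gcd(3, 85) = 1

Answer: 1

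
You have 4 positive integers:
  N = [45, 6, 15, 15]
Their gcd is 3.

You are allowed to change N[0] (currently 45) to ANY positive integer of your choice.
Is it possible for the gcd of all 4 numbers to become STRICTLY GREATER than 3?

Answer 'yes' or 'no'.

Answer: no

Derivation:
Current gcd = 3
gcd of all OTHER numbers (without N[0]=45): gcd([6, 15, 15]) = 3
The new gcd after any change is gcd(3, new_value).
This can be at most 3.
Since 3 = old gcd 3, the gcd can only stay the same or decrease.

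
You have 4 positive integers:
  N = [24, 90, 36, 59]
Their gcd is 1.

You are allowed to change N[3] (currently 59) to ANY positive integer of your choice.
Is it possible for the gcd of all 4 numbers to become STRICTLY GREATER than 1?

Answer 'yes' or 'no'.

Answer: yes

Derivation:
Current gcd = 1
gcd of all OTHER numbers (without N[3]=59): gcd([24, 90, 36]) = 6
The new gcd after any change is gcd(6, new_value).
This can be at most 6.
Since 6 > old gcd 1, the gcd CAN increase (e.g., set N[3] = 6).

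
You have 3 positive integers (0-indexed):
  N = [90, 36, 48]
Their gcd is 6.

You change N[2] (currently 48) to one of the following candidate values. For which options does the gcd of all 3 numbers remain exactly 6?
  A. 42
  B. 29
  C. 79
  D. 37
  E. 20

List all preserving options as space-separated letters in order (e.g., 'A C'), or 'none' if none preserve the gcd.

Old gcd = 6; gcd of others (without N[2]) = 18
New gcd for candidate v: gcd(18, v). Preserves old gcd iff gcd(18, v) = 6.
  Option A: v=42, gcd(18,42)=6 -> preserves
  Option B: v=29, gcd(18,29)=1 -> changes
  Option C: v=79, gcd(18,79)=1 -> changes
  Option D: v=37, gcd(18,37)=1 -> changes
  Option E: v=20, gcd(18,20)=2 -> changes

Answer: A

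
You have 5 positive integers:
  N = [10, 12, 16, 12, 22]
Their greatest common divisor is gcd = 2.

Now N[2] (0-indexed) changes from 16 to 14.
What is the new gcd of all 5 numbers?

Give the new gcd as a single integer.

Numbers: [10, 12, 16, 12, 22], gcd = 2
Change: index 2, 16 -> 14
gcd of the OTHER numbers (without index 2): gcd([10, 12, 12, 22]) = 2
New gcd = gcd(g_others, new_val) = gcd(2, 14) = 2

Answer: 2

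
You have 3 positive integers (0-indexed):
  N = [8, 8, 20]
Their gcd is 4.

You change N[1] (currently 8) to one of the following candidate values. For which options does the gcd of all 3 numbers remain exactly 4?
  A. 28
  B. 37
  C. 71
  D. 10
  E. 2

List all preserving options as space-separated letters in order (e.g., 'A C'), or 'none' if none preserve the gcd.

Answer: A

Derivation:
Old gcd = 4; gcd of others (without N[1]) = 4
New gcd for candidate v: gcd(4, v). Preserves old gcd iff gcd(4, v) = 4.
  Option A: v=28, gcd(4,28)=4 -> preserves
  Option B: v=37, gcd(4,37)=1 -> changes
  Option C: v=71, gcd(4,71)=1 -> changes
  Option D: v=10, gcd(4,10)=2 -> changes
  Option E: v=2, gcd(4,2)=2 -> changes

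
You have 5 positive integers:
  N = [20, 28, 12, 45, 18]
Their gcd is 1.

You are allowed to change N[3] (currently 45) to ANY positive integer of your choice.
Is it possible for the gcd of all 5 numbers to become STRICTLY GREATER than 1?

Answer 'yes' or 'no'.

Answer: yes

Derivation:
Current gcd = 1
gcd of all OTHER numbers (without N[3]=45): gcd([20, 28, 12, 18]) = 2
The new gcd after any change is gcd(2, new_value).
This can be at most 2.
Since 2 > old gcd 1, the gcd CAN increase (e.g., set N[3] = 2).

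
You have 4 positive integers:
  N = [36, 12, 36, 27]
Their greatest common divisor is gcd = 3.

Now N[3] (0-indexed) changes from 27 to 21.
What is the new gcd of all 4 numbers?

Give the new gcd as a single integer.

Answer: 3

Derivation:
Numbers: [36, 12, 36, 27], gcd = 3
Change: index 3, 27 -> 21
gcd of the OTHER numbers (without index 3): gcd([36, 12, 36]) = 12
New gcd = gcd(g_others, new_val) = gcd(12, 21) = 3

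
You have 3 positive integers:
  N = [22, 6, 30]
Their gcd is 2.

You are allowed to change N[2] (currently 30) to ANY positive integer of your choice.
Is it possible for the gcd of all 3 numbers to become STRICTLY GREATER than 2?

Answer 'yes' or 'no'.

Answer: no

Derivation:
Current gcd = 2
gcd of all OTHER numbers (without N[2]=30): gcd([22, 6]) = 2
The new gcd after any change is gcd(2, new_value).
This can be at most 2.
Since 2 = old gcd 2, the gcd can only stay the same or decrease.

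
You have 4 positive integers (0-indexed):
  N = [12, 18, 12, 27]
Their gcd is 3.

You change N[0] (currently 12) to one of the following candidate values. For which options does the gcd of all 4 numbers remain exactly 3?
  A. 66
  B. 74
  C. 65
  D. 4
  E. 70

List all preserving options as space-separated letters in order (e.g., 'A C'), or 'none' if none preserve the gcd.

Old gcd = 3; gcd of others (without N[0]) = 3
New gcd for candidate v: gcd(3, v). Preserves old gcd iff gcd(3, v) = 3.
  Option A: v=66, gcd(3,66)=3 -> preserves
  Option B: v=74, gcd(3,74)=1 -> changes
  Option C: v=65, gcd(3,65)=1 -> changes
  Option D: v=4, gcd(3,4)=1 -> changes
  Option E: v=70, gcd(3,70)=1 -> changes

Answer: A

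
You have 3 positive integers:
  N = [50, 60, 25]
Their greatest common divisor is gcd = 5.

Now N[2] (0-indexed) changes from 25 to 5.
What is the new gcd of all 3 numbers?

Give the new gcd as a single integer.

Answer: 5

Derivation:
Numbers: [50, 60, 25], gcd = 5
Change: index 2, 25 -> 5
gcd of the OTHER numbers (without index 2): gcd([50, 60]) = 10
New gcd = gcd(g_others, new_val) = gcd(10, 5) = 5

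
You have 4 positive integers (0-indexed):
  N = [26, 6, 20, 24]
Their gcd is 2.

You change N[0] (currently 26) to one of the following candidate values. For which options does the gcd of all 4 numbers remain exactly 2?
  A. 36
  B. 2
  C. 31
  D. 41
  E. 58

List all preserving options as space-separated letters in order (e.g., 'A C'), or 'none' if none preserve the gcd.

Answer: A B E

Derivation:
Old gcd = 2; gcd of others (without N[0]) = 2
New gcd for candidate v: gcd(2, v). Preserves old gcd iff gcd(2, v) = 2.
  Option A: v=36, gcd(2,36)=2 -> preserves
  Option B: v=2, gcd(2,2)=2 -> preserves
  Option C: v=31, gcd(2,31)=1 -> changes
  Option D: v=41, gcd(2,41)=1 -> changes
  Option E: v=58, gcd(2,58)=2 -> preserves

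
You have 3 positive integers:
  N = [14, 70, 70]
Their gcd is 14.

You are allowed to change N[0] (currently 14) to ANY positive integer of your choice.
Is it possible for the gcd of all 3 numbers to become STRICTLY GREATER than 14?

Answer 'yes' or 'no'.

Answer: yes

Derivation:
Current gcd = 14
gcd of all OTHER numbers (without N[0]=14): gcd([70, 70]) = 70
The new gcd after any change is gcd(70, new_value).
This can be at most 70.
Since 70 > old gcd 14, the gcd CAN increase (e.g., set N[0] = 70).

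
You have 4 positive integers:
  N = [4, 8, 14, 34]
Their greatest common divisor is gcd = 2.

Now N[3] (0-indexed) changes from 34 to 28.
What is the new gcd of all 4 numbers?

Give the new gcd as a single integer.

Answer: 2

Derivation:
Numbers: [4, 8, 14, 34], gcd = 2
Change: index 3, 34 -> 28
gcd of the OTHER numbers (without index 3): gcd([4, 8, 14]) = 2
New gcd = gcd(g_others, new_val) = gcd(2, 28) = 2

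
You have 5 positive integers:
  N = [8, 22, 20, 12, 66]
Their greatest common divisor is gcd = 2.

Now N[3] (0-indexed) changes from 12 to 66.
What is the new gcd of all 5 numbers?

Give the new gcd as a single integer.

Answer: 2

Derivation:
Numbers: [8, 22, 20, 12, 66], gcd = 2
Change: index 3, 12 -> 66
gcd of the OTHER numbers (without index 3): gcd([8, 22, 20, 66]) = 2
New gcd = gcd(g_others, new_val) = gcd(2, 66) = 2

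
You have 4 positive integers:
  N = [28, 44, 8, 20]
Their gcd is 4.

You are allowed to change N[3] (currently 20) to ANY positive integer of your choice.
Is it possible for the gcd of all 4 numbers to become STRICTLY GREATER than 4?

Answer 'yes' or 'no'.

Answer: no

Derivation:
Current gcd = 4
gcd of all OTHER numbers (without N[3]=20): gcd([28, 44, 8]) = 4
The new gcd after any change is gcd(4, new_value).
This can be at most 4.
Since 4 = old gcd 4, the gcd can only stay the same or decrease.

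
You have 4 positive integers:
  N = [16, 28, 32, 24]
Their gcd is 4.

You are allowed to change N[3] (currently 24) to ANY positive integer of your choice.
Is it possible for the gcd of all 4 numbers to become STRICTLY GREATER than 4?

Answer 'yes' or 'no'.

Answer: no

Derivation:
Current gcd = 4
gcd of all OTHER numbers (without N[3]=24): gcd([16, 28, 32]) = 4
The new gcd after any change is gcd(4, new_value).
This can be at most 4.
Since 4 = old gcd 4, the gcd can only stay the same or decrease.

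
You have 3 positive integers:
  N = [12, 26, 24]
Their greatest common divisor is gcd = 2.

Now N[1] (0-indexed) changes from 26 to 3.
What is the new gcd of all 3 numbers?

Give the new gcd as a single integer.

Numbers: [12, 26, 24], gcd = 2
Change: index 1, 26 -> 3
gcd of the OTHER numbers (without index 1): gcd([12, 24]) = 12
New gcd = gcd(g_others, new_val) = gcd(12, 3) = 3

Answer: 3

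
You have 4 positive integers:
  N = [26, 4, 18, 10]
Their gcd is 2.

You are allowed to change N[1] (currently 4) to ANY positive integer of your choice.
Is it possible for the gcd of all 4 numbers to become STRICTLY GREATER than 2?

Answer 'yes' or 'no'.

Answer: no

Derivation:
Current gcd = 2
gcd of all OTHER numbers (without N[1]=4): gcd([26, 18, 10]) = 2
The new gcd after any change is gcd(2, new_value).
This can be at most 2.
Since 2 = old gcd 2, the gcd can only stay the same or decrease.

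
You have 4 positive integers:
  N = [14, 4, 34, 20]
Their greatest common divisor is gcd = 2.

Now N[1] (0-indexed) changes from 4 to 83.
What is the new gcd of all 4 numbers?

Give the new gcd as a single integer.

Numbers: [14, 4, 34, 20], gcd = 2
Change: index 1, 4 -> 83
gcd of the OTHER numbers (without index 1): gcd([14, 34, 20]) = 2
New gcd = gcd(g_others, new_val) = gcd(2, 83) = 1

Answer: 1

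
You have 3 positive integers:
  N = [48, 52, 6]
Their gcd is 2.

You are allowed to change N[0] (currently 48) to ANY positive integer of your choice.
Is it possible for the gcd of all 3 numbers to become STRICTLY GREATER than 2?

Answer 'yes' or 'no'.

Current gcd = 2
gcd of all OTHER numbers (without N[0]=48): gcd([52, 6]) = 2
The new gcd after any change is gcd(2, new_value).
This can be at most 2.
Since 2 = old gcd 2, the gcd can only stay the same or decrease.

Answer: no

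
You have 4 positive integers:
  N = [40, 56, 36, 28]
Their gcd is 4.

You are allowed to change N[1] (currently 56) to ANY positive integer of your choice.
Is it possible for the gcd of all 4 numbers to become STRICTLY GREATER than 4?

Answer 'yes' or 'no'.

Current gcd = 4
gcd of all OTHER numbers (without N[1]=56): gcd([40, 36, 28]) = 4
The new gcd after any change is gcd(4, new_value).
This can be at most 4.
Since 4 = old gcd 4, the gcd can only stay the same or decrease.

Answer: no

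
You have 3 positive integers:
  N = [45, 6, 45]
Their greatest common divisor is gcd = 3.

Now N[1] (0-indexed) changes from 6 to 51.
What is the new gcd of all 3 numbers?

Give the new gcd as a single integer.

Answer: 3

Derivation:
Numbers: [45, 6, 45], gcd = 3
Change: index 1, 6 -> 51
gcd of the OTHER numbers (without index 1): gcd([45, 45]) = 45
New gcd = gcd(g_others, new_val) = gcd(45, 51) = 3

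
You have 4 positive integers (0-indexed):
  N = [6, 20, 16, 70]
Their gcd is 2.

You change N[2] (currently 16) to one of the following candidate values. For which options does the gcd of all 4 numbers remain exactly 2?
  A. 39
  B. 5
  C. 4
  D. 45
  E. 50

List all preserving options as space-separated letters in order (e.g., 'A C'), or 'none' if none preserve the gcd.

Old gcd = 2; gcd of others (without N[2]) = 2
New gcd for candidate v: gcd(2, v). Preserves old gcd iff gcd(2, v) = 2.
  Option A: v=39, gcd(2,39)=1 -> changes
  Option B: v=5, gcd(2,5)=1 -> changes
  Option C: v=4, gcd(2,4)=2 -> preserves
  Option D: v=45, gcd(2,45)=1 -> changes
  Option E: v=50, gcd(2,50)=2 -> preserves

Answer: C E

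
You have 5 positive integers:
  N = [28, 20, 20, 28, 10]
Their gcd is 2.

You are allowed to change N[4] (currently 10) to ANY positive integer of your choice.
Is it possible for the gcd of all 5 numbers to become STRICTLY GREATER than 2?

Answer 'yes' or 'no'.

Answer: yes

Derivation:
Current gcd = 2
gcd of all OTHER numbers (without N[4]=10): gcd([28, 20, 20, 28]) = 4
The new gcd after any change is gcd(4, new_value).
This can be at most 4.
Since 4 > old gcd 2, the gcd CAN increase (e.g., set N[4] = 4).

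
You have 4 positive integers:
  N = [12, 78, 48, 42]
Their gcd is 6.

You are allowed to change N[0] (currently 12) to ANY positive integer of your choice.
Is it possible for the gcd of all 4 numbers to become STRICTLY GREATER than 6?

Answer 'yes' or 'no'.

Answer: no

Derivation:
Current gcd = 6
gcd of all OTHER numbers (without N[0]=12): gcd([78, 48, 42]) = 6
The new gcd after any change is gcd(6, new_value).
This can be at most 6.
Since 6 = old gcd 6, the gcd can only stay the same or decrease.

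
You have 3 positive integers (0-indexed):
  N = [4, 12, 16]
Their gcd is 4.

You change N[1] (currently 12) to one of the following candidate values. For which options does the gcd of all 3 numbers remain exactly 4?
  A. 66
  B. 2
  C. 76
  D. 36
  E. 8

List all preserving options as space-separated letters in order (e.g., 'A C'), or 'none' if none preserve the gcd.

Old gcd = 4; gcd of others (without N[1]) = 4
New gcd for candidate v: gcd(4, v). Preserves old gcd iff gcd(4, v) = 4.
  Option A: v=66, gcd(4,66)=2 -> changes
  Option B: v=2, gcd(4,2)=2 -> changes
  Option C: v=76, gcd(4,76)=4 -> preserves
  Option D: v=36, gcd(4,36)=4 -> preserves
  Option E: v=8, gcd(4,8)=4 -> preserves

Answer: C D E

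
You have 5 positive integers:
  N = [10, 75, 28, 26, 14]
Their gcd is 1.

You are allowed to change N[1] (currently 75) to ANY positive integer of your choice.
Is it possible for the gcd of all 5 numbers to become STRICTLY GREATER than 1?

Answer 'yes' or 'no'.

Current gcd = 1
gcd of all OTHER numbers (without N[1]=75): gcd([10, 28, 26, 14]) = 2
The new gcd after any change is gcd(2, new_value).
This can be at most 2.
Since 2 > old gcd 1, the gcd CAN increase (e.g., set N[1] = 2).

Answer: yes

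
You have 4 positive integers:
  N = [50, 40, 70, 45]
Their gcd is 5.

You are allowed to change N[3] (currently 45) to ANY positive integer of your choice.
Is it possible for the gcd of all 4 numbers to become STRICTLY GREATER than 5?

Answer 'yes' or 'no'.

Current gcd = 5
gcd of all OTHER numbers (without N[3]=45): gcd([50, 40, 70]) = 10
The new gcd after any change is gcd(10, new_value).
This can be at most 10.
Since 10 > old gcd 5, the gcd CAN increase (e.g., set N[3] = 10).

Answer: yes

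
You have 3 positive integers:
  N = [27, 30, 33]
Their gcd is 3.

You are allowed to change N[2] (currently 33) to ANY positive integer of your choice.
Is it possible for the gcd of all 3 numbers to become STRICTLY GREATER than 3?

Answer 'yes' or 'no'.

Answer: no

Derivation:
Current gcd = 3
gcd of all OTHER numbers (without N[2]=33): gcd([27, 30]) = 3
The new gcd after any change is gcd(3, new_value).
This can be at most 3.
Since 3 = old gcd 3, the gcd can only stay the same or decrease.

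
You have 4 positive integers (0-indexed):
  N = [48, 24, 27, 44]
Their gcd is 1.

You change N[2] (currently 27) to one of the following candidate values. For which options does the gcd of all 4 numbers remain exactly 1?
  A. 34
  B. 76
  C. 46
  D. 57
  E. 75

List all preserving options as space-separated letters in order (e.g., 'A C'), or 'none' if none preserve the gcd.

Old gcd = 1; gcd of others (without N[2]) = 4
New gcd for candidate v: gcd(4, v). Preserves old gcd iff gcd(4, v) = 1.
  Option A: v=34, gcd(4,34)=2 -> changes
  Option B: v=76, gcd(4,76)=4 -> changes
  Option C: v=46, gcd(4,46)=2 -> changes
  Option D: v=57, gcd(4,57)=1 -> preserves
  Option E: v=75, gcd(4,75)=1 -> preserves

Answer: D E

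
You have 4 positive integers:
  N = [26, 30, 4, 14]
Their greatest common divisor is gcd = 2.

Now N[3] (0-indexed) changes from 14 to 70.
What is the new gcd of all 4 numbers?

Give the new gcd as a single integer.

Answer: 2

Derivation:
Numbers: [26, 30, 4, 14], gcd = 2
Change: index 3, 14 -> 70
gcd of the OTHER numbers (without index 3): gcd([26, 30, 4]) = 2
New gcd = gcd(g_others, new_val) = gcd(2, 70) = 2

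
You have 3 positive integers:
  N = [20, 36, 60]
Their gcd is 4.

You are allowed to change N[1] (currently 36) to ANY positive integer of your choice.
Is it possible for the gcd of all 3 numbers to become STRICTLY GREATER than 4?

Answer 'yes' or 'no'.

Current gcd = 4
gcd of all OTHER numbers (without N[1]=36): gcd([20, 60]) = 20
The new gcd after any change is gcd(20, new_value).
This can be at most 20.
Since 20 > old gcd 4, the gcd CAN increase (e.g., set N[1] = 20).

Answer: yes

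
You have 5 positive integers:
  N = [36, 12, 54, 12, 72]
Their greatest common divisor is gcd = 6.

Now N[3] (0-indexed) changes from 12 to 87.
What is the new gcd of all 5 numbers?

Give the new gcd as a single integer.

Answer: 3

Derivation:
Numbers: [36, 12, 54, 12, 72], gcd = 6
Change: index 3, 12 -> 87
gcd of the OTHER numbers (without index 3): gcd([36, 12, 54, 72]) = 6
New gcd = gcd(g_others, new_val) = gcd(6, 87) = 3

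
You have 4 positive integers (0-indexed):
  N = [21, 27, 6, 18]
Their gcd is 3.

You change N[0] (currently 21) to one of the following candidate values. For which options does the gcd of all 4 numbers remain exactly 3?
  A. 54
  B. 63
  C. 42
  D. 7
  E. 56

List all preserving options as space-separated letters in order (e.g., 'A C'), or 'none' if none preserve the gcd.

Answer: A B C

Derivation:
Old gcd = 3; gcd of others (without N[0]) = 3
New gcd for candidate v: gcd(3, v). Preserves old gcd iff gcd(3, v) = 3.
  Option A: v=54, gcd(3,54)=3 -> preserves
  Option B: v=63, gcd(3,63)=3 -> preserves
  Option C: v=42, gcd(3,42)=3 -> preserves
  Option D: v=7, gcd(3,7)=1 -> changes
  Option E: v=56, gcd(3,56)=1 -> changes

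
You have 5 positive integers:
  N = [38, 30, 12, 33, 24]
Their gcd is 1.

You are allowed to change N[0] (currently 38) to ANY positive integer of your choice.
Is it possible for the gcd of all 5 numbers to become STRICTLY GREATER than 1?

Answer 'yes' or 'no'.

Current gcd = 1
gcd of all OTHER numbers (without N[0]=38): gcd([30, 12, 33, 24]) = 3
The new gcd after any change is gcd(3, new_value).
This can be at most 3.
Since 3 > old gcd 1, the gcd CAN increase (e.g., set N[0] = 3).

Answer: yes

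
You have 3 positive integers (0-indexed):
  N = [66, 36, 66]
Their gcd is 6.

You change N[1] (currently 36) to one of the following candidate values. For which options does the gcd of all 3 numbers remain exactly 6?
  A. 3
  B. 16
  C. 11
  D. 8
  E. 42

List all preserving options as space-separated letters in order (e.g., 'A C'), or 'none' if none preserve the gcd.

Old gcd = 6; gcd of others (without N[1]) = 66
New gcd for candidate v: gcd(66, v). Preserves old gcd iff gcd(66, v) = 6.
  Option A: v=3, gcd(66,3)=3 -> changes
  Option B: v=16, gcd(66,16)=2 -> changes
  Option C: v=11, gcd(66,11)=11 -> changes
  Option D: v=8, gcd(66,8)=2 -> changes
  Option E: v=42, gcd(66,42)=6 -> preserves

Answer: E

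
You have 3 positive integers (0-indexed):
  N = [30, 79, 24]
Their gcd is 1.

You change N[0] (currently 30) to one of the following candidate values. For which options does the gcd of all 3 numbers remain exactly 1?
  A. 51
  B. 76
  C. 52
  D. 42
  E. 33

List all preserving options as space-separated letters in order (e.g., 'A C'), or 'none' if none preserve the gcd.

Old gcd = 1; gcd of others (without N[0]) = 1
New gcd for candidate v: gcd(1, v). Preserves old gcd iff gcd(1, v) = 1.
  Option A: v=51, gcd(1,51)=1 -> preserves
  Option B: v=76, gcd(1,76)=1 -> preserves
  Option C: v=52, gcd(1,52)=1 -> preserves
  Option D: v=42, gcd(1,42)=1 -> preserves
  Option E: v=33, gcd(1,33)=1 -> preserves

Answer: A B C D E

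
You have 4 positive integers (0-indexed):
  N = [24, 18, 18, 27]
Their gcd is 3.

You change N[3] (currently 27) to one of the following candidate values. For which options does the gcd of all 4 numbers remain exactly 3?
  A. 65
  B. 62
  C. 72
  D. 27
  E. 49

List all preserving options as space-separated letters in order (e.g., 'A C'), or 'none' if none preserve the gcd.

Answer: D

Derivation:
Old gcd = 3; gcd of others (without N[3]) = 6
New gcd for candidate v: gcd(6, v). Preserves old gcd iff gcd(6, v) = 3.
  Option A: v=65, gcd(6,65)=1 -> changes
  Option B: v=62, gcd(6,62)=2 -> changes
  Option C: v=72, gcd(6,72)=6 -> changes
  Option D: v=27, gcd(6,27)=3 -> preserves
  Option E: v=49, gcd(6,49)=1 -> changes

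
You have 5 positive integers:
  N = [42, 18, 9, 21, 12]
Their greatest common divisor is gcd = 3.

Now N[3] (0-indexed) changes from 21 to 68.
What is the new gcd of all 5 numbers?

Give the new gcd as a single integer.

Numbers: [42, 18, 9, 21, 12], gcd = 3
Change: index 3, 21 -> 68
gcd of the OTHER numbers (without index 3): gcd([42, 18, 9, 12]) = 3
New gcd = gcd(g_others, new_val) = gcd(3, 68) = 1

Answer: 1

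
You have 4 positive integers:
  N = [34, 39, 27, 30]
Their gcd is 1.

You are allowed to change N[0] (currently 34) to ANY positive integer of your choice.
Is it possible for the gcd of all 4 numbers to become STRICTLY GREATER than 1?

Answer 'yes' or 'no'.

Current gcd = 1
gcd of all OTHER numbers (without N[0]=34): gcd([39, 27, 30]) = 3
The new gcd after any change is gcd(3, new_value).
This can be at most 3.
Since 3 > old gcd 1, the gcd CAN increase (e.g., set N[0] = 3).

Answer: yes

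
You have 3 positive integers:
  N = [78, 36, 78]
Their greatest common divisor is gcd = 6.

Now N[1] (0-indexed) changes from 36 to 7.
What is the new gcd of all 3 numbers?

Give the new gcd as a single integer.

Answer: 1

Derivation:
Numbers: [78, 36, 78], gcd = 6
Change: index 1, 36 -> 7
gcd of the OTHER numbers (without index 1): gcd([78, 78]) = 78
New gcd = gcd(g_others, new_val) = gcd(78, 7) = 1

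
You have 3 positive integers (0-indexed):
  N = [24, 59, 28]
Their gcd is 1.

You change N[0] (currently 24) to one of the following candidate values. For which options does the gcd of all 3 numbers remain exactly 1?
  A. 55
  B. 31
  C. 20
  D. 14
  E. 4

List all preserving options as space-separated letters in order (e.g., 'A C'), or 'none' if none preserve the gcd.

Answer: A B C D E

Derivation:
Old gcd = 1; gcd of others (without N[0]) = 1
New gcd for candidate v: gcd(1, v). Preserves old gcd iff gcd(1, v) = 1.
  Option A: v=55, gcd(1,55)=1 -> preserves
  Option B: v=31, gcd(1,31)=1 -> preserves
  Option C: v=20, gcd(1,20)=1 -> preserves
  Option D: v=14, gcd(1,14)=1 -> preserves
  Option E: v=4, gcd(1,4)=1 -> preserves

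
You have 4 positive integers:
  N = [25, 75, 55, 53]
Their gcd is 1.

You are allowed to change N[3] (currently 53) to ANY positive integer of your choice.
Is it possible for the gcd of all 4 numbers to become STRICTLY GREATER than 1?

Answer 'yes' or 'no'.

Answer: yes

Derivation:
Current gcd = 1
gcd of all OTHER numbers (without N[3]=53): gcd([25, 75, 55]) = 5
The new gcd after any change is gcd(5, new_value).
This can be at most 5.
Since 5 > old gcd 1, the gcd CAN increase (e.g., set N[3] = 5).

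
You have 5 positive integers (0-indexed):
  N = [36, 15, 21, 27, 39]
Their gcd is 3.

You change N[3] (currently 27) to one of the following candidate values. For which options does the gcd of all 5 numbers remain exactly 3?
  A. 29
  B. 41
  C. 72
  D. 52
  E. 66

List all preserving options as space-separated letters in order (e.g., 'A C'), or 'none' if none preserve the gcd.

Answer: C E

Derivation:
Old gcd = 3; gcd of others (without N[3]) = 3
New gcd for candidate v: gcd(3, v). Preserves old gcd iff gcd(3, v) = 3.
  Option A: v=29, gcd(3,29)=1 -> changes
  Option B: v=41, gcd(3,41)=1 -> changes
  Option C: v=72, gcd(3,72)=3 -> preserves
  Option D: v=52, gcd(3,52)=1 -> changes
  Option E: v=66, gcd(3,66)=3 -> preserves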